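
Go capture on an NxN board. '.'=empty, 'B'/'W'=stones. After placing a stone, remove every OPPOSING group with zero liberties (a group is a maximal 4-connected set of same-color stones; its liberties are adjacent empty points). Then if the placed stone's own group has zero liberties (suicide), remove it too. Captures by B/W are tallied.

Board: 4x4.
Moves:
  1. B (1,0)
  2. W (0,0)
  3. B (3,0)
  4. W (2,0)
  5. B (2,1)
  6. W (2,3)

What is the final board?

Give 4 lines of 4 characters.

Answer: W...
B...
.B.W
B...

Derivation:
Move 1: B@(1,0) -> caps B=0 W=0
Move 2: W@(0,0) -> caps B=0 W=0
Move 3: B@(3,0) -> caps B=0 W=0
Move 4: W@(2,0) -> caps B=0 W=0
Move 5: B@(2,1) -> caps B=1 W=0
Move 6: W@(2,3) -> caps B=1 W=0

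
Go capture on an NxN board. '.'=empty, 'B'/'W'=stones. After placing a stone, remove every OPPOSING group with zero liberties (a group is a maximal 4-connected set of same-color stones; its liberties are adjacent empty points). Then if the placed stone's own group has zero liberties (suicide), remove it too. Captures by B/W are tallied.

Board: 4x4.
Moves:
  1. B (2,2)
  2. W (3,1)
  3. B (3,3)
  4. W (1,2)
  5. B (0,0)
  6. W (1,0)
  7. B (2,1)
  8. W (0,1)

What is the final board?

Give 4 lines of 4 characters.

Move 1: B@(2,2) -> caps B=0 W=0
Move 2: W@(3,1) -> caps B=0 W=0
Move 3: B@(3,3) -> caps B=0 W=0
Move 4: W@(1,2) -> caps B=0 W=0
Move 5: B@(0,0) -> caps B=0 W=0
Move 6: W@(1,0) -> caps B=0 W=0
Move 7: B@(2,1) -> caps B=0 W=0
Move 8: W@(0,1) -> caps B=0 W=1

Answer: .W..
W.W.
.BB.
.W.B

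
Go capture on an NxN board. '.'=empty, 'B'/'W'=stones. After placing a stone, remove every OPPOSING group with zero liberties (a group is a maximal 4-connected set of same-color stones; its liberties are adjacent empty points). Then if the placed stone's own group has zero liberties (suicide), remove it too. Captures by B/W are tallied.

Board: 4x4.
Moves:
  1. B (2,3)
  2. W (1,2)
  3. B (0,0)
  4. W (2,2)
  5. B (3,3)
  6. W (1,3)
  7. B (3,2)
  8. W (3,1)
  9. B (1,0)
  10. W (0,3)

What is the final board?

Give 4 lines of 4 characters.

Move 1: B@(2,3) -> caps B=0 W=0
Move 2: W@(1,2) -> caps B=0 W=0
Move 3: B@(0,0) -> caps B=0 W=0
Move 4: W@(2,2) -> caps B=0 W=0
Move 5: B@(3,3) -> caps B=0 W=0
Move 6: W@(1,3) -> caps B=0 W=0
Move 7: B@(3,2) -> caps B=0 W=0
Move 8: W@(3,1) -> caps B=0 W=3
Move 9: B@(1,0) -> caps B=0 W=3
Move 10: W@(0,3) -> caps B=0 W=3

Answer: B..W
B.WW
..W.
.W..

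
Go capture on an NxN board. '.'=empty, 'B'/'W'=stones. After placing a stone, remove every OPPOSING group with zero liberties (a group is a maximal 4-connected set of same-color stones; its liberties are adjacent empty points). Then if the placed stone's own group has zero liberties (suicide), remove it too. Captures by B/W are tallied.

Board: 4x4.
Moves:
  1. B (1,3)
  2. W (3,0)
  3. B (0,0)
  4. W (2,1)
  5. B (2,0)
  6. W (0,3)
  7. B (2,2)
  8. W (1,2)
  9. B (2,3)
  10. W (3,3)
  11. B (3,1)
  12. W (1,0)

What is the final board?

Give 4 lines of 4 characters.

Move 1: B@(1,3) -> caps B=0 W=0
Move 2: W@(3,0) -> caps B=0 W=0
Move 3: B@(0,0) -> caps B=0 W=0
Move 4: W@(2,1) -> caps B=0 W=0
Move 5: B@(2,0) -> caps B=0 W=0
Move 6: W@(0,3) -> caps B=0 W=0
Move 7: B@(2,2) -> caps B=0 W=0
Move 8: W@(1,2) -> caps B=0 W=0
Move 9: B@(2,3) -> caps B=0 W=0
Move 10: W@(3,3) -> caps B=0 W=0
Move 11: B@(3,1) -> caps B=1 W=0
Move 12: W@(1,0) -> caps B=1 W=0

Answer: B..W
W.WB
BWBB
.B.W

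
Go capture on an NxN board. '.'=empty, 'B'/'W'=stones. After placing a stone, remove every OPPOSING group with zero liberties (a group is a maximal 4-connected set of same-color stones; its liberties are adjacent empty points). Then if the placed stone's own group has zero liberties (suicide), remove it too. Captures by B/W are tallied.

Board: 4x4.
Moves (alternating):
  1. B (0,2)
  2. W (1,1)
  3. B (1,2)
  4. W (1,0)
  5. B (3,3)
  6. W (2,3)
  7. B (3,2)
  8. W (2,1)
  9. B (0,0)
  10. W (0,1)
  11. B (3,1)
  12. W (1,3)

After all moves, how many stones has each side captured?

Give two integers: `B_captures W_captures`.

Answer: 0 1

Derivation:
Move 1: B@(0,2) -> caps B=0 W=0
Move 2: W@(1,1) -> caps B=0 W=0
Move 3: B@(1,2) -> caps B=0 W=0
Move 4: W@(1,0) -> caps B=0 W=0
Move 5: B@(3,3) -> caps B=0 W=0
Move 6: W@(2,3) -> caps B=0 W=0
Move 7: B@(3,2) -> caps B=0 W=0
Move 8: W@(2,1) -> caps B=0 W=0
Move 9: B@(0,0) -> caps B=0 W=0
Move 10: W@(0,1) -> caps B=0 W=1
Move 11: B@(3,1) -> caps B=0 W=1
Move 12: W@(1,3) -> caps B=0 W=1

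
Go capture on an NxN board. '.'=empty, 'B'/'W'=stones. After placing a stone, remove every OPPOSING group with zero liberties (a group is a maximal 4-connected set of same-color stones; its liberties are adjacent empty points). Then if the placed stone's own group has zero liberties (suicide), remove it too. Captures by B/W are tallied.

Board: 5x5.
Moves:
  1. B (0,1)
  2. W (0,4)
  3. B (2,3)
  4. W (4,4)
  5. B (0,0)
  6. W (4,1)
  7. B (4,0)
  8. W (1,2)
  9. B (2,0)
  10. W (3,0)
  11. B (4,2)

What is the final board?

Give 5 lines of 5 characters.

Move 1: B@(0,1) -> caps B=0 W=0
Move 2: W@(0,4) -> caps B=0 W=0
Move 3: B@(2,3) -> caps B=0 W=0
Move 4: W@(4,4) -> caps B=0 W=0
Move 5: B@(0,0) -> caps B=0 W=0
Move 6: W@(4,1) -> caps B=0 W=0
Move 7: B@(4,0) -> caps B=0 W=0
Move 8: W@(1,2) -> caps B=0 W=0
Move 9: B@(2,0) -> caps B=0 W=0
Move 10: W@(3,0) -> caps B=0 W=1
Move 11: B@(4,2) -> caps B=0 W=1

Answer: BB..W
..W..
B..B.
W....
.WB.W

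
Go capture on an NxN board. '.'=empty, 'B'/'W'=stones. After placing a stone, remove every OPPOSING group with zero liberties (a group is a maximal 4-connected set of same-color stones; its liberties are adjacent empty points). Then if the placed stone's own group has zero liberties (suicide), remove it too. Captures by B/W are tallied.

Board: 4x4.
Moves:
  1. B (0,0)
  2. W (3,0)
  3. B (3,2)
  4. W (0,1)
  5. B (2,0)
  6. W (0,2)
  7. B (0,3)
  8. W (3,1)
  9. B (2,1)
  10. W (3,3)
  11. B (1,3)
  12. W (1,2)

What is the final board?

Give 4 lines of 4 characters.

Move 1: B@(0,0) -> caps B=0 W=0
Move 2: W@(3,0) -> caps B=0 W=0
Move 3: B@(3,2) -> caps B=0 W=0
Move 4: W@(0,1) -> caps B=0 W=0
Move 5: B@(2,0) -> caps B=0 W=0
Move 6: W@(0,2) -> caps B=0 W=0
Move 7: B@(0,3) -> caps B=0 W=0
Move 8: W@(3,1) -> caps B=0 W=0
Move 9: B@(2,1) -> caps B=2 W=0
Move 10: W@(3,3) -> caps B=2 W=0
Move 11: B@(1,3) -> caps B=2 W=0
Move 12: W@(1,2) -> caps B=2 W=0

Answer: BWWB
..WB
BB..
..BW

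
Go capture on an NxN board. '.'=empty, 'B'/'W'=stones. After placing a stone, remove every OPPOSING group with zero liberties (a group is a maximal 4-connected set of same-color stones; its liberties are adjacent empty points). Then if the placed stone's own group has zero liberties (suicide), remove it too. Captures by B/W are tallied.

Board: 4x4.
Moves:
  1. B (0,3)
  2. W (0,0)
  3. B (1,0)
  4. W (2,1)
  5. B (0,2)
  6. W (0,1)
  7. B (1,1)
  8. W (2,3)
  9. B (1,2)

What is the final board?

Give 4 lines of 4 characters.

Move 1: B@(0,3) -> caps B=0 W=0
Move 2: W@(0,0) -> caps B=0 W=0
Move 3: B@(1,0) -> caps B=0 W=0
Move 4: W@(2,1) -> caps B=0 W=0
Move 5: B@(0,2) -> caps B=0 W=0
Move 6: W@(0,1) -> caps B=0 W=0
Move 7: B@(1,1) -> caps B=2 W=0
Move 8: W@(2,3) -> caps B=2 W=0
Move 9: B@(1,2) -> caps B=2 W=0

Answer: ..BB
BBB.
.W.W
....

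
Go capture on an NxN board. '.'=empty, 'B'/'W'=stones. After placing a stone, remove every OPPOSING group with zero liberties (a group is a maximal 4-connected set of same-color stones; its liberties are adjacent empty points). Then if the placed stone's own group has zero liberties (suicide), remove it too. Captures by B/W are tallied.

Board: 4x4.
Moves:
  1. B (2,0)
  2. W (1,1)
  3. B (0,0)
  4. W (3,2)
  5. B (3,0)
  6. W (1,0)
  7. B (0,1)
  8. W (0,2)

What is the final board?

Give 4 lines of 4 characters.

Move 1: B@(2,0) -> caps B=0 W=0
Move 2: W@(1,1) -> caps B=0 W=0
Move 3: B@(0,0) -> caps B=0 W=0
Move 4: W@(3,2) -> caps B=0 W=0
Move 5: B@(3,0) -> caps B=0 W=0
Move 6: W@(1,0) -> caps B=0 W=0
Move 7: B@(0,1) -> caps B=0 W=0
Move 8: W@(0,2) -> caps B=0 W=2

Answer: ..W.
WW..
B...
B.W.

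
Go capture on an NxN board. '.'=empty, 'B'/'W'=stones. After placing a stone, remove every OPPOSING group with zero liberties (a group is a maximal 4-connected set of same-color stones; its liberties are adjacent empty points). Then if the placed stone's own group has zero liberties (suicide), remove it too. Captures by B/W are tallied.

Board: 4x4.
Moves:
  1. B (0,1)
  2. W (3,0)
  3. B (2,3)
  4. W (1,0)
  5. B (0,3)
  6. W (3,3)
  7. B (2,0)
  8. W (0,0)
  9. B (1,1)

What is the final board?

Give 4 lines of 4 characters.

Answer: .B.B
.B..
B..B
W..W

Derivation:
Move 1: B@(0,1) -> caps B=0 W=0
Move 2: W@(3,0) -> caps B=0 W=0
Move 3: B@(2,3) -> caps B=0 W=0
Move 4: W@(1,0) -> caps B=0 W=0
Move 5: B@(0,3) -> caps B=0 W=0
Move 6: W@(3,3) -> caps B=0 W=0
Move 7: B@(2,0) -> caps B=0 W=0
Move 8: W@(0,0) -> caps B=0 W=0
Move 9: B@(1,1) -> caps B=2 W=0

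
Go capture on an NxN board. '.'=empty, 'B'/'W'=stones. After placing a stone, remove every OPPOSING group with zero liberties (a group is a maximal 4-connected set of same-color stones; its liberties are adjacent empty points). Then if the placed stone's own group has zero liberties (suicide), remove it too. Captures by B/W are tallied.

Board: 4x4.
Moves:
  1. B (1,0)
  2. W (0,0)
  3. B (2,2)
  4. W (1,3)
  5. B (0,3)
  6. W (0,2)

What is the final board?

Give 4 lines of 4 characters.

Move 1: B@(1,0) -> caps B=0 W=0
Move 2: W@(0,0) -> caps B=0 W=0
Move 3: B@(2,2) -> caps B=0 W=0
Move 4: W@(1,3) -> caps B=0 W=0
Move 5: B@(0,3) -> caps B=0 W=0
Move 6: W@(0,2) -> caps B=0 W=1

Answer: W.W.
B..W
..B.
....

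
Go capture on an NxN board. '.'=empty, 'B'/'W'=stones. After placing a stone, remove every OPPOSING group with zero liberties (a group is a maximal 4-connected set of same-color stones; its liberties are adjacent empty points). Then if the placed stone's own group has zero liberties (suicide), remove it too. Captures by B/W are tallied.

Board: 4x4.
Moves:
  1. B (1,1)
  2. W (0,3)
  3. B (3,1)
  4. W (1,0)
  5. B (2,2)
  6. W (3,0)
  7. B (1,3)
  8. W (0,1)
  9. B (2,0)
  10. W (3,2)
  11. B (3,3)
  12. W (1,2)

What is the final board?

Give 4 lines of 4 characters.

Answer: .W.W
WBWB
B.B.
.B.B

Derivation:
Move 1: B@(1,1) -> caps B=0 W=0
Move 2: W@(0,3) -> caps B=0 W=0
Move 3: B@(3,1) -> caps B=0 W=0
Move 4: W@(1,0) -> caps B=0 W=0
Move 5: B@(2,2) -> caps B=0 W=0
Move 6: W@(3,0) -> caps B=0 W=0
Move 7: B@(1,3) -> caps B=0 W=0
Move 8: W@(0,1) -> caps B=0 W=0
Move 9: B@(2,0) -> caps B=1 W=0
Move 10: W@(3,2) -> caps B=1 W=0
Move 11: B@(3,3) -> caps B=2 W=0
Move 12: W@(1,2) -> caps B=2 W=0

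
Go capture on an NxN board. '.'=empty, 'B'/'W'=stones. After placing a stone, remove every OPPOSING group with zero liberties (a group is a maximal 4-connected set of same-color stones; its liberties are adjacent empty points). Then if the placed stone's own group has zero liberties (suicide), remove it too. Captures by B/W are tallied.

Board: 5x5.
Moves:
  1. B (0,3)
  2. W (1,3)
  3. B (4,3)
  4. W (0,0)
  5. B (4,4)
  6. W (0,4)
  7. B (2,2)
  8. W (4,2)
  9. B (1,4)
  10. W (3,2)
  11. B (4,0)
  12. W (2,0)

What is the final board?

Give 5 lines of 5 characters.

Answer: W..B.
...WB
W.B..
..W..
B.WBB

Derivation:
Move 1: B@(0,3) -> caps B=0 W=0
Move 2: W@(1,3) -> caps B=0 W=0
Move 3: B@(4,3) -> caps B=0 W=0
Move 4: W@(0,0) -> caps B=0 W=0
Move 5: B@(4,4) -> caps B=0 W=0
Move 6: W@(0,4) -> caps B=0 W=0
Move 7: B@(2,2) -> caps B=0 W=0
Move 8: W@(4,2) -> caps B=0 W=0
Move 9: B@(1,4) -> caps B=1 W=0
Move 10: W@(3,2) -> caps B=1 W=0
Move 11: B@(4,0) -> caps B=1 W=0
Move 12: W@(2,0) -> caps B=1 W=0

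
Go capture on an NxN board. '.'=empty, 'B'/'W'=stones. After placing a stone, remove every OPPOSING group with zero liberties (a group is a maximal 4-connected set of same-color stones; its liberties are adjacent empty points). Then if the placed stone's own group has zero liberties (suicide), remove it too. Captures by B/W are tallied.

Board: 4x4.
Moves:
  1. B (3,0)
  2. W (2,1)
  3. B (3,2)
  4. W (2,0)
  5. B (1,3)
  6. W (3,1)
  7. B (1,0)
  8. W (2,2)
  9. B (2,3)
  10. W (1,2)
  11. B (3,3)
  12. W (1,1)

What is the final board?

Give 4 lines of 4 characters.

Answer: ....
BWWB
WWWB
.WBB

Derivation:
Move 1: B@(3,0) -> caps B=0 W=0
Move 2: W@(2,1) -> caps B=0 W=0
Move 3: B@(3,2) -> caps B=0 W=0
Move 4: W@(2,0) -> caps B=0 W=0
Move 5: B@(1,3) -> caps B=0 W=0
Move 6: W@(3,1) -> caps B=0 W=1
Move 7: B@(1,0) -> caps B=0 W=1
Move 8: W@(2,2) -> caps B=0 W=1
Move 9: B@(2,3) -> caps B=0 W=1
Move 10: W@(1,2) -> caps B=0 W=1
Move 11: B@(3,3) -> caps B=0 W=1
Move 12: W@(1,1) -> caps B=0 W=1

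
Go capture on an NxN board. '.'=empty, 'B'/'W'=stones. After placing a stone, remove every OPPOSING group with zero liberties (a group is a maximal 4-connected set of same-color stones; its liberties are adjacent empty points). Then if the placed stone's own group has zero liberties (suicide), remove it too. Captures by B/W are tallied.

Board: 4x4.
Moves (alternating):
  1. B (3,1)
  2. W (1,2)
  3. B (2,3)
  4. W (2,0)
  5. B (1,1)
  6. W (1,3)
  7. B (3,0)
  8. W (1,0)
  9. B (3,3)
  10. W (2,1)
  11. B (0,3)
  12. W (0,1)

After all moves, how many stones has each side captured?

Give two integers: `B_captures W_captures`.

Answer: 0 1

Derivation:
Move 1: B@(3,1) -> caps B=0 W=0
Move 2: W@(1,2) -> caps B=0 W=0
Move 3: B@(2,3) -> caps B=0 W=0
Move 4: W@(2,0) -> caps B=0 W=0
Move 5: B@(1,1) -> caps B=0 W=0
Move 6: W@(1,3) -> caps B=0 W=0
Move 7: B@(3,0) -> caps B=0 W=0
Move 8: W@(1,0) -> caps B=0 W=0
Move 9: B@(3,3) -> caps B=0 W=0
Move 10: W@(2,1) -> caps B=0 W=0
Move 11: B@(0,3) -> caps B=0 W=0
Move 12: W@(0,1) -> caps B=0 W=1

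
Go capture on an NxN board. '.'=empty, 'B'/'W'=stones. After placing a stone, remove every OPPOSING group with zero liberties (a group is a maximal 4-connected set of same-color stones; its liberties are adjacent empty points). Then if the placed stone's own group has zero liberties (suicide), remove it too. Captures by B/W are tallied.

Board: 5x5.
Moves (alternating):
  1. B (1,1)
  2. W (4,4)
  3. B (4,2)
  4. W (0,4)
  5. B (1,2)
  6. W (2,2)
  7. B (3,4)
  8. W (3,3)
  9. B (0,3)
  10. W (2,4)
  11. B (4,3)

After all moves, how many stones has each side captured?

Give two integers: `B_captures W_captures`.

Answer: 0 1

Derivation:
Move 1: B@(1,1) -> caps B=0 W=0
Move 2: W@(4,4) -> caps B=0 W=0
Move 3: B@(4,2) -> caps B=0 W=0
Move 4: W@(0,4) -> caps B=0 W=0
Move 5: B@(1,2) -> caps B=0 W=0
Move 6: W@(2,2) -> caps B=0 W=0
Move 7: B@(3,4) -> caps B=0 W=0
Move 8: W@(3,3) -> caps B=0 W=0
Move 9: B@(0,3) -> caps B=0 W=0
Move 10: W@(2,4) -> caps B=0 W=1
Move 11: B@(4,3) -> caps B=0 W=1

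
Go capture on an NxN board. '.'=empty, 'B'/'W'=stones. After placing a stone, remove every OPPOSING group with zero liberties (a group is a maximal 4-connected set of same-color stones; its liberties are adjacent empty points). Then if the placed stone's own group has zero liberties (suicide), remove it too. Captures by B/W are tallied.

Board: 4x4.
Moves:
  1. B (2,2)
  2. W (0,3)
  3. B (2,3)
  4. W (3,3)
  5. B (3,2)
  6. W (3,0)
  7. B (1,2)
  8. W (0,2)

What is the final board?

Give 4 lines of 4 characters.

Answer: ..WW
..B.
..BB
W.B.

Derivation:
Move 1: B@(2,2) -> caps B=0 W=0
Move 2: W@(0,3) -> caps B=0 W=0
Move 3: B@(2,3) -> caps B=0 W=0
Move 4: W@(3,3) -> caps B=0 W=0
Move 5: B@(3,2) -> caps B=1 W=0
Move 6: W@(3,0) -> caps B=1 W=0
Move 7: B@(1,2) -> caps B=1 W=0
Move 8: W@(0,2) -> caps B=1 W=0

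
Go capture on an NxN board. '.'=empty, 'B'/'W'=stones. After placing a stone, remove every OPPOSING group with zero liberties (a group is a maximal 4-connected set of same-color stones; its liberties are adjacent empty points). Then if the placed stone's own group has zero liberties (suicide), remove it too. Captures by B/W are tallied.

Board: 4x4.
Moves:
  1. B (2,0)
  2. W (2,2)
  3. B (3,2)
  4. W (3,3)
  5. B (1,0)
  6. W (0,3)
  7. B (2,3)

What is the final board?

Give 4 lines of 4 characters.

Move 1: B@(2,0) -> caps B=0 W=0
Move 2: W@(2,2) -> caps B=0 W=0
Move 3: B@(3,2) -> caps B=0 W=0
Move 4: W@(3,3) -> caps B=0 W=0
Move 5: B@(1,0) -> caps B=0 W=0
Move 6: W@(0,3) -> caps B=0 W=0
Move 7: B@(2,3) -> caps B=1 W=0

Answer: ...W
B...
B.WB
..B.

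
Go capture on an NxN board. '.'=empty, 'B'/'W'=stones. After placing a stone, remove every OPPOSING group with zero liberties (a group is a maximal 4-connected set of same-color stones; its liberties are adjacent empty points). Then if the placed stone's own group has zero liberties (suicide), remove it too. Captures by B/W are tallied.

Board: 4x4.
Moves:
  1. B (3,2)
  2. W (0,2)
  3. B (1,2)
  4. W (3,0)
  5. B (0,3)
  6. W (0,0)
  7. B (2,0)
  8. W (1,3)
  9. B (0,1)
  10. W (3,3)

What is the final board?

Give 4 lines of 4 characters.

Move 1: B@(3,2) -> caps B=0 W=0
Move 2: W@(0,2) -> caps B=0 W=0
Move 3: B@(1,2) -> caps B=0 W=0
Move 4: W@(3,0) -> caps B=0 W=0
Move 5: B@(0,3) -> caps B=0 W=0
Move 6: W@(0,0) -> caps B=0 W=0
Move 7: B@(2,0) -> caps B=0 W=0
Move 8: W@(1,3) -> caps B=0 W=1
Move 9: B@(0,1) -> caps B=0 W=1
Move 10: W@(3,3) -> caps B=0 W=1

Answer: WBW.
..BW
B...
W.BW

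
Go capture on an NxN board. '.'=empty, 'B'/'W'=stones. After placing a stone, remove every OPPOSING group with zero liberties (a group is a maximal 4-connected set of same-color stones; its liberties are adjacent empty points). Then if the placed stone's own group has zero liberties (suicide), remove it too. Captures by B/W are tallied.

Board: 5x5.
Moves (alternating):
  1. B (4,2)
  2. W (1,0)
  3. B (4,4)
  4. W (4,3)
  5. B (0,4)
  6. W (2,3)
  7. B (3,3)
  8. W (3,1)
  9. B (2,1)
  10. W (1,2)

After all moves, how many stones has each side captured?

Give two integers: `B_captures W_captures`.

Move 1: B@(4,2) -> caps B=0 W=0
Move 2: W@(1,0) -> caps B=0 W=0
Move 3: B@(4,4) -> caps B=0 W=0
Move 4: W@(4,3) -> caps B=0 W=0
Move 5: B@(0,4) -> caps B=0 W=0
Move 6: W@(2,3) -> caps B=0 W=0
Move 7: B@(3,3) -> caps B=1 W=0
Move 8: W@(3,1) -> caps B=1 W=0
Move 9: B@(2,1) -> caps B=1 W=0
Move 10: W@(1,2) -> caps B=1 W=0

Answer: 1 0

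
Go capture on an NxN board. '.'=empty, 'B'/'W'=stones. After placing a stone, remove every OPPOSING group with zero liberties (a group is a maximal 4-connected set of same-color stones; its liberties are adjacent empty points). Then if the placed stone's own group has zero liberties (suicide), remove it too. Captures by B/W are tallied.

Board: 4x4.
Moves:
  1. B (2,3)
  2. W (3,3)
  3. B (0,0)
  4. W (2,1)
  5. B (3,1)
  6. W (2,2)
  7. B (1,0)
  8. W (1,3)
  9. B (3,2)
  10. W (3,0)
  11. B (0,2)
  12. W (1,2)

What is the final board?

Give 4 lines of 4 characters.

Move 1: B@(2,3) -> caps B=0 W=0
Move 2: W@(3,3) -> caps B=0 W=0
Move 3: B@(0,0) -> caps B=0 W=0
Move 4: W@(2,1) -> caps B=0 W=0
Move 5: B@(3,1) -> caps B=0 W=0
Move 6: W@(2,2) -> caps B=0 W=0
Move 7: B@(1,0) -> caps B=0 W=0
Move 8: W@(1,3) -> caps B=0 W=1
Move 9: B@(3,2) -> caps B=0 W=1
Move 10: W@(3,0) -> caps B=0 W=3
Move 11: B@(0,2) -> caps B=0 W=3
Move 12: W@(1,2) -> caps B=0 W=3

Answer: B.B.
B.WW
.WW.
W..W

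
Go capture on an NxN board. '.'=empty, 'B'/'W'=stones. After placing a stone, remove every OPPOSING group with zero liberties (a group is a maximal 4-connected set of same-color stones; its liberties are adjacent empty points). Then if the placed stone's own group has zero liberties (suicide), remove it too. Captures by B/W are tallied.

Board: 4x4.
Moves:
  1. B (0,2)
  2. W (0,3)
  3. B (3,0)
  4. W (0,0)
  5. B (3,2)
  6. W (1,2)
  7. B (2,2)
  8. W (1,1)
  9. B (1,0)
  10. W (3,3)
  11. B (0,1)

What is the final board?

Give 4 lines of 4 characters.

Answer: .BBW
BWW.
..B.
B.BW

Derivation:
Move 1: B@(0,2) -> caps B=0 W=0
Move 2: W@(0,3) -> caps B=0 W=0
Move 3: B@(3,0) -> caps B=0 W=0
Move 4: W@(0,0) -> caps B=0 W=0
Move 5: B@(3,2) -> caps B=0 W=0
Move 6: W@(1,2) -> caps B=0 W=0
Move 7: B@(2,2) -> caps B=0 W=0
Move 8: W@(1,1) -> caps B=0 W=0
Move 9: B@(1,0) -> caps B=0 W=0
Move 10: W@(3,3) -> caps B=0 W=0
Move 11: B@(0,1) -> caps B=1 W=0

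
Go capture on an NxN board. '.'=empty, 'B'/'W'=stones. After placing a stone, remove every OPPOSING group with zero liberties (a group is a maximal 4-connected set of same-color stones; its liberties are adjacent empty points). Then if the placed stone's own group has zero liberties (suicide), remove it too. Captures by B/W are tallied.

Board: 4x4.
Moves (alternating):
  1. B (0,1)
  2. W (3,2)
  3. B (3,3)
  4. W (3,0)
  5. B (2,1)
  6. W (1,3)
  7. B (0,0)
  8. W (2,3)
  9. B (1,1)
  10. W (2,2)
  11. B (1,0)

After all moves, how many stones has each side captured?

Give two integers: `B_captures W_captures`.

Answer: 0 1

Derivation:
Move 1: B@(0,1) -> caps B=0 W=0
Move 2: W@(3,2) -> caps B=0 W=0
Move 3: B@(3,3) -> caps B=0 W=0
Move 4: W@(3,0) -> caps B=0 W=0
Move 5: B@(2,1) -> caps B=0 W=0
Move 6: W@(1,3) -> caps B=0 W=0
Move 7: B@(0,0) -> caps B=0 W=0
Move 8: W@(2,3) -> caps B=0 W=1
Move 9: B@(1,1) -> caps B=0 W=1
Move 10: W@(2,2) -> caps B=0 W=1
Move 11: B@(1,0) -> caps B=0 W=1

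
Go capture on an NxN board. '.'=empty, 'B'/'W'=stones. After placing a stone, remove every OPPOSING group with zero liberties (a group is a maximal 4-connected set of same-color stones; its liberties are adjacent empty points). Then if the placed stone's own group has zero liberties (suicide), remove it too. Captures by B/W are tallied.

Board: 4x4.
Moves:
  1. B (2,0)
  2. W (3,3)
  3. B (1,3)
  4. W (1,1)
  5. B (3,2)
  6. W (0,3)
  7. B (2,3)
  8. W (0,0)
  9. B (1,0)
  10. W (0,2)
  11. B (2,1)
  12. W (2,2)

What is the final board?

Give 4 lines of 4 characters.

Answer: W.WW
BW.B
BBWB
..B.

Derivation:
Move 1: B@(2,0) -> caps B=0 W=0
Move 2: W@(3,3) -> caps B=0 W=0
Move 3: B@(1,3) -> caps B=0 W=0
Move 4: W@(1,1) -> caps B=0 W=0
Move 5: B@(3,2) -> caps B=0 W=0
Move 6: W@(0,3) -> caps B=0 W=0
Move 7: B@(2,3) -> caps B=1 W=0
Move 8: W@(0,0) -> caps B=1 W=0
Move 9: B@(1,0) -> caps B=1 W=0
Move 10: W@(0,2) -> caps B=1 W=0
Move 11: B@(2,1) -> caps B=1 W=0
Move 12: W@(2,2) -> caps B=1 W=0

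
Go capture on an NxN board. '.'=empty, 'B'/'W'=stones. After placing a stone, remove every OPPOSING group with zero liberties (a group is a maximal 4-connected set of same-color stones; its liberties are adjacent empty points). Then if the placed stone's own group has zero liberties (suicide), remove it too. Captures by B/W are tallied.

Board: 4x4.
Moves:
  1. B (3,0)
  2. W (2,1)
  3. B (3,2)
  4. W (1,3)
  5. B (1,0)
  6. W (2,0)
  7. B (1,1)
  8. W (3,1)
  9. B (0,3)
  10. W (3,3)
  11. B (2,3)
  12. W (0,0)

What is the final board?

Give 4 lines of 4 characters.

Answer: W..B
BB.W
WW.B
.WB.

Derivation:
Move 1: B@(3,0) -> caps B=0 W=0
Move 2: W@(2,1) -> caps B=0 W=0
Move 3: B@(3,2) -> caps B=0 W=0
Move 4: W@(1,3) -> caps B=0 W=0
Move 5: B@(1,0) -> caps B=0 W=0
Move 6: W@(2,0) -> caps B=0 W=0
Move 7: B@(1,1) -> caps B=0 W=0
Move 8: W@(3,1) -> caps B=0 W=1
Move 9: B@(0,3) -> caps B=0 W=1
Move 10: W@(3,3) -> caps B=0 W=1
Move 11: B@(2,3) -> caps B=1 W=1
Move 12: W@(0,0) -> caps B=1 W=1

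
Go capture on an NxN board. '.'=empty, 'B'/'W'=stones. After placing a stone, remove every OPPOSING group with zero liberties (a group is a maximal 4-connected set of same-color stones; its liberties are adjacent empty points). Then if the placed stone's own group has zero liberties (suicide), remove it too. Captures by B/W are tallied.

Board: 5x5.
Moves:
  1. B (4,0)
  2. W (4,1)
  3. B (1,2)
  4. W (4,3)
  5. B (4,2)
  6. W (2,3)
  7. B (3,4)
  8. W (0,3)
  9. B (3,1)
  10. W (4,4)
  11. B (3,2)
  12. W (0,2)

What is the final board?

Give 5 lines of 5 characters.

Answer: ..WW.
..B..
...W.
.BB.B
B.BWW

Derivation:
Move 1: B@(4,0) -> caps B=0 W=0
Move 2: W@(4,1) -> caps B=0 W=0
Move 3: B@(1,2) -> caps B=0 W=0
Move 4: W@(4,3) -> caps B=0 W=0
Move 5: B@(4,2) -> caps B=0 W=0
Move 6: W@(2,3) -> caps B=0 W=0
Move 7: B@(3,4) -> caps B=0 W=0
Move 8: W@(0,3) -> caps B=0 W=0
Move 9: B@(3,1) -> caps B=1 W=0
Move 10: W@(4,4) -> caps B=1 W=0
Move 11: B@(3,2) -> caps B=1 W=0
Move 12: W@(0,2) -> caps B=1 W=0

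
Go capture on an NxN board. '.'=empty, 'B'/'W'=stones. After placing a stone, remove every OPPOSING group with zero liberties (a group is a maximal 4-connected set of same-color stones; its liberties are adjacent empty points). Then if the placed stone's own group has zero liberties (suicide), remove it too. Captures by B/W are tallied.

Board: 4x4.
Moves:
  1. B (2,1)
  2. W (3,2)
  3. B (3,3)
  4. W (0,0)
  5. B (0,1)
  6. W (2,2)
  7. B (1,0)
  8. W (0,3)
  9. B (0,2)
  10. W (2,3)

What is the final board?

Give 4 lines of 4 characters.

Move 1: B@(2,1) -> caps B=0 W=0
Move 2: W@(3,2) -> caps B=0 W=0
Move 3: B@(3,3) -> caps B=0 W=0
Move 4: W@(0,0) -> caps B=0 W=0
Move 5: B@(0,1) -> caps B=0 W=0
Move 6: W@(2,2) -> caps B=0 W=0
Move 7: B@(1,0) -> caps B=1 W=0
Move 8: W@(0,3) -> caps B=1 W=0
Move 9: B@(0,2) -> caps B=1 W=0
Move 10: W@(2,3) -> caps B=1 W=1

Answer: .BBW
B...
.BWW
..W.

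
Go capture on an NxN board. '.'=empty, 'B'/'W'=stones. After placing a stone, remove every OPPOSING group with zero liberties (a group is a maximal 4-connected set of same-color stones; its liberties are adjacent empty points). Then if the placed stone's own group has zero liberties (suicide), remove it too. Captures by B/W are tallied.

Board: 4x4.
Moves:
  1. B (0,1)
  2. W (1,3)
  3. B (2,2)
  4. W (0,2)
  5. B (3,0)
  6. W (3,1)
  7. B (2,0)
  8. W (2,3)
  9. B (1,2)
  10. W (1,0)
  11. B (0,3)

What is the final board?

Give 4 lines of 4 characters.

Move 1: B@(0,1) -> caps B=0 W=0
Move 2: W@(1,3) -> caps B=0 W=0
Move 3: B@(2,2) -> caps B=0 W=0
Move 4: W@(0,2) -> caps B=0 W=0
Move 5: B@(3,0) -> caps B=0 W=0
Move 6: W@(3,1) -> caps B=0 W=0
Move 7: B@(2,0) -> caps B=0 W=0
Move 8: W@(2,3) -> caps B=0 W=0
Move 9: B@(1,2) -> caps B=0 W=0
Move 10: W@(1,0) -> caps B=0 W=0
Move 11: B@(0,3) -> caps B=1 W=0

Answer: .B.B
W.BW
B.BW
BW..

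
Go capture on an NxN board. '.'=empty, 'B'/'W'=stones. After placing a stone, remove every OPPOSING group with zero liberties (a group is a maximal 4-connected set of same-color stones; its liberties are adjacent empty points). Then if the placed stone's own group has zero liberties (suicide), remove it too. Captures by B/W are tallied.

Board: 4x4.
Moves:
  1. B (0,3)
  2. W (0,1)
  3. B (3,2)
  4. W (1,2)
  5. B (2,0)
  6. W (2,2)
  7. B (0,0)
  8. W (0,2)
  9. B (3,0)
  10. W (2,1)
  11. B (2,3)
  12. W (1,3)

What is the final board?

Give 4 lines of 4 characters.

Move 1: B@(0,3) -> caps B=0 W=0
Move 2: W@(0,1) -> caps B=0 W=0
Move 3: B@(3,2) -> caps B=0 W=0
Move 4: W@(1,2) -> caps B=0 W=0
Move 5: B@(2,0) -> caps B=0 W=0
Move 6: W@(2,2) -> caps B=0 W=0
Move 7: B@(0,0) -> caps B=0 W=0
Move 8: W@(0,2) -> caps B=0 W=0
Move 9: B@(3,0) -> caps B=0 W=0
Move 10: W@(2,1) -> caps B=0 W=0
Move 11: B@(2,3) -> caps B=0 W=0
Move 12: W@(1,3) -> caps B=0 W=1

Answer: BWW.
..WW
BWWB
B.B.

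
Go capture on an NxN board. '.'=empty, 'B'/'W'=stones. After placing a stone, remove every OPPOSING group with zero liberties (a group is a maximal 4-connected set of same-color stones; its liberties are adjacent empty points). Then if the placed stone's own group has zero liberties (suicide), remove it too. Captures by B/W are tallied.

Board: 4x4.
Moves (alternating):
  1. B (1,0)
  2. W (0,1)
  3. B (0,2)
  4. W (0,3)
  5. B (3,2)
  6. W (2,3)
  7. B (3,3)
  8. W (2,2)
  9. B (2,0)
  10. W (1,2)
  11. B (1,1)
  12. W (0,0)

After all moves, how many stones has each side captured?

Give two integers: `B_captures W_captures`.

Move 1: B@(1,0) -> caps B=0 W=0
Move 2: W@(0,1) -> caps B=0 W=0
Move 3: B@(0,2) -> caps B=0 W=0
Move 4: W@(0,3) -> caps B=0 W=0
Move 5: B@(3,2) -> caps B=0 W=0
Move 6: W@(2,3) -> caps B=0 W=0
Move 7: B@(3,3) -> caps B=0 W=0
Move 8: W@(2,2) -> caps B=0 W=0
Move 9: B@(2,0) -> caps B=0 W=0
Move 10: W@(1,2) -> caps B=0 W=1
Move 11: B@(1,1) -> caps B=0 W=1
Move 12: W@(0,0) -> caps B=0 W=1

Answer: 0 1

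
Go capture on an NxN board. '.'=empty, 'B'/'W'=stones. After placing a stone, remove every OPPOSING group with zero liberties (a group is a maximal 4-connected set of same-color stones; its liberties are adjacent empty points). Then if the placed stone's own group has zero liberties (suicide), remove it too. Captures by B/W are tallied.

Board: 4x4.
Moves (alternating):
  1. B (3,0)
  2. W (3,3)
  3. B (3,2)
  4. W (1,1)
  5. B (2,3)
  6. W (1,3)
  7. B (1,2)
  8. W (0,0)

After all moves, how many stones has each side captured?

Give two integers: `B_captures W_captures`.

Move 1: B@(3,0) -> caps B=0 W=0
Move 2: W@(3,3) -> caps B=0 W=0
Move 3: B@(3,2) -> caps B=0 W=0
Move 4: W@(1,1) -> caps B=0 W=0
Move 5: B@(2,3) -> caps B=1 W=0
Move 6: W@(1,3) -> caps B=1 W=0
Move 7: B@(1,2) -> caps B=1 W=0
Move 8: W@(0,0) -> caps B=1 W=0

Answer: 1 0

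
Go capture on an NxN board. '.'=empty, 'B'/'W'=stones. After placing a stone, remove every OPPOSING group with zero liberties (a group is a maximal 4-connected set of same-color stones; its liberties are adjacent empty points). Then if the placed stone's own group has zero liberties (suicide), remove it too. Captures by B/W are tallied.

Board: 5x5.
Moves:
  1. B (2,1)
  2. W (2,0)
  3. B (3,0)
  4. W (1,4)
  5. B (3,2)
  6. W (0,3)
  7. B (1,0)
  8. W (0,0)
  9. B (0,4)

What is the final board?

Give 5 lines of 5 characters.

Move 1: B@(2,1) -> caps B=0 W=0
Move 2: W@(2,0) -> caps B=0 W=0
Move 3: B@(3,0) -> caps B=0 W=0
Move 4: W@(1,4) -> caps B=0 W=0
Move 5: B@(3,2) -> caps B=0 W=0
Move 6: W@(0,3) -> caps B=0 W=0
Move 7: B@(1,0) -> caps B=1 W=0
Move 8: W@(0,0) -> caps B=1 W=0
Move 9: B@(0,4) -> caps B=1 W=0

Answer: W..W.
B...W
.B...
B.B..
.....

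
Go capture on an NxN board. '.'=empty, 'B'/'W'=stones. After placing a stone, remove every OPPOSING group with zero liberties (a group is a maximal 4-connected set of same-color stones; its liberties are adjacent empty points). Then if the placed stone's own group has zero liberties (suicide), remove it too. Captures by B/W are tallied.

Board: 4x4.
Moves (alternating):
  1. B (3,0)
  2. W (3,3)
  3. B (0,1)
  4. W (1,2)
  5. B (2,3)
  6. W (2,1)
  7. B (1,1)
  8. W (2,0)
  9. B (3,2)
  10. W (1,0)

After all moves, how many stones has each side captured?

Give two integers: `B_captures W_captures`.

Move 1: B@(3,0) -> caps B=0 W=0
Move 2: W@(3,3) -> caps B=0 W=0
Move 3: B@(0,1) -> caps B=0 W=0
Move 4: W@(1,2) -> caps B=0 W=0
Move 5: B@(2,3) -> caps B=0 W=0
Move 6: W@(2,1) -> caps B=0 W=0
Move 7: B@(1,1) -> caps B=0 W=0
Move 8: W@(2,0) -> caps B=0 W=0
Move 9: B@(3,2) -> caps B=1 W=0
Move 10: W@(1,0) -> caps B=1 W=0

Answer: 1 0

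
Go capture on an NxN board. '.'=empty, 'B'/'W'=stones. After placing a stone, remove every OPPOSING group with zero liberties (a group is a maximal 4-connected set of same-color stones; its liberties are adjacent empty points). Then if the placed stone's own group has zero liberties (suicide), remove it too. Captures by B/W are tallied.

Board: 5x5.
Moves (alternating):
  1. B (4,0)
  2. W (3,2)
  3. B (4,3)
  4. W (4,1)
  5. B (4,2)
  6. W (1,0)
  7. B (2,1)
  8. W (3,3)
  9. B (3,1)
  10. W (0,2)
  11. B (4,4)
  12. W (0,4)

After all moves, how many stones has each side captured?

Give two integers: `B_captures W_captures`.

Move 1: B@(4,0) -> caps B=0 W=0
Move 2: W@(3,2) -> caps B=0 W=0
Move 3: B@(4,3) -> caps B=0 W=0
Move 4: W@(4,1) -> caps B=0 W=0
Move 5: B@(4,2) -> caps B=0 W=0
Move 6: W@(1,0) -> caps B=0 W=0
Move 7: B@(2,1) -> caps B=0 W=0
Move 8: W@(3,3) -> caps B=0 W=0
Move 9: B@(3,1) -> caps B=1 W=0
Move 10: W@(0,2) -> caps B=1 W=0
Move 11: B@(4,4) -> caps B=1 W=0
Move 12: W@(0,4) -> caps B=1 W=0

Answer: 1 0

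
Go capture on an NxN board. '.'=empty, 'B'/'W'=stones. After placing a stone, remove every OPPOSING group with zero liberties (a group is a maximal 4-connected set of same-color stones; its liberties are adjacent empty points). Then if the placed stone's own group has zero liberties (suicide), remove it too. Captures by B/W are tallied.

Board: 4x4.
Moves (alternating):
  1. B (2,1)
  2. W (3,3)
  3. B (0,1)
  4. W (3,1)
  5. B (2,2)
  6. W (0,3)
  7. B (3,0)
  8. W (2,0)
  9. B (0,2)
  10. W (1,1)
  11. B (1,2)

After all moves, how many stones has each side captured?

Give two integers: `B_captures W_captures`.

Move 1: B@(2,1) -> caps B=0 W=0
Move 2: W@(3,3) -> caps B=0 W=0
Move 3: B@(0,1) -> caps B=0 W=0
Move 4: W@(3,1) -> caps B=0 W=0
Move 5: B@(2,2) -> caps B=0 W=0
Move 6: W@(0,3) -> caps B=0 W=0
Move 7: B@(3,0) -> caps B=0 W=0
Move 8: W@(2,0) -> caps B=0 W=1
Move 9: B@(0,2) -> caps B=0 W=1
Move 10: W@(1,1) -> caps B=0 W=1
Move 11: B@(1,2) -> caps B=0 W=1

Answer: 0 1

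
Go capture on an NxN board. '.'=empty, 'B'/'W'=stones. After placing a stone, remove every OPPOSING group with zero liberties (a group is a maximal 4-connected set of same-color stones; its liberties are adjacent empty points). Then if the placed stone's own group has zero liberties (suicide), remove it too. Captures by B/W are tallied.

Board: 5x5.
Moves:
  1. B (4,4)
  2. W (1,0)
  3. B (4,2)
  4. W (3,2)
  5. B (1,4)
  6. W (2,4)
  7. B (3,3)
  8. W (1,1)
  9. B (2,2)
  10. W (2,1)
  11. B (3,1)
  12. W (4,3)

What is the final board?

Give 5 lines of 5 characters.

Move 1: B@(4,4) -> caps B=0 W=0
Move 2: W@(1,0) -> caps B=0 W=0
Move 3: B@(4,2) -> caps B=0 W=0
Move 4: W@(3,2) -> caps B=0 W=0
Move 5: B@(1,4) -> caps B=0 W=0
Move 6: W@(2,4) -> caps B=0 W=0
Move 7: B@(3,3) -> caps B=0 W=0
Move 8: W@(1,1) -> caps B=0 W=0
Move 9: B@(2,2) -> caps B=0 W=0
Move 10: W@(2,1) -> caps B=0 W=0
Move 11: B@(3,1) -> caps B=1 W=0
Move 12: W@(4,3) -> caps B=1 W=0

Answer: .....
WW..B
.WB.W
.B.B.
..B.B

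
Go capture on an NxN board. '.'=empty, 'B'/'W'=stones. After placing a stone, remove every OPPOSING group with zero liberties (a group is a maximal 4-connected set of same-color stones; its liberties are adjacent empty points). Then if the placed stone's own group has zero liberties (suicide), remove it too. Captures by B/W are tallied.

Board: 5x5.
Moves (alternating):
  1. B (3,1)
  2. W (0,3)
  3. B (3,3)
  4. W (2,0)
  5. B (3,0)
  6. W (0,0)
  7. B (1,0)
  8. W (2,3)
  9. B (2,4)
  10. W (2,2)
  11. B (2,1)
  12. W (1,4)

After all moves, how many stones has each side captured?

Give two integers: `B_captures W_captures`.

Move 1: B@(3,1) -> caps B=0 W=0
Move 2: W@(0,3) -> caps B=0 W=0
Move 3: B@(3,3) -> caps B=0 W=0
Move 4: W@(2,0) -> caps B=0 W=0
Move 5: B@(3,0) -> caps B=0 W=0
Move 6: W@(0,0) -> caps B=0 W=0
Move 7: B@(1,0) -> caps B=0 W=0
Move 8: W@(2,3) -> caps B=0 W=0
Move 9: B@(2,4) -> caps B=0 W=0
Move 10: W@(2,2) -> caps B=0 W=0
Move 11: B@(2,1) -> caps B=1 W=0
Move 12: W@(1,4) -> caps B=1 W=0

Answer: 1 0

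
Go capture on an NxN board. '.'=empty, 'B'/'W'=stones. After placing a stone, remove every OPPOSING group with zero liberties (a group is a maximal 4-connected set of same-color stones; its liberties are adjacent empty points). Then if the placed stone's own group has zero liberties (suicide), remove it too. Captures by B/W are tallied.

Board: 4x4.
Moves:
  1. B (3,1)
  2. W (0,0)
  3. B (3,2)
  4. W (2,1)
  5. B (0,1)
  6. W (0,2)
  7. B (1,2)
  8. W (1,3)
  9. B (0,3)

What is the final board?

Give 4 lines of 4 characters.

Answer: WB.B
..BW
.W..
.BB.

Derivation:
Move 1: B@(3,1) -> caps B=0 W=0
Move 2: W@(0,0) -> caps B=0 W=0
Move 3: B@(3,2) -> caps B=0 W=0
Move 4: W@(2,1) -> caps B=0 W=0
Move 5: B@(0,1) -> caps B=0 W=0
Move 6: W@(0,2) -> caps B=0 W=0
Move 7: B@(1,2) -> caps B=0 W=0
Move 8: W@(1,3) -> caps B=0 W=0
Move 9: B@(0,3) -> caps B=1 W=0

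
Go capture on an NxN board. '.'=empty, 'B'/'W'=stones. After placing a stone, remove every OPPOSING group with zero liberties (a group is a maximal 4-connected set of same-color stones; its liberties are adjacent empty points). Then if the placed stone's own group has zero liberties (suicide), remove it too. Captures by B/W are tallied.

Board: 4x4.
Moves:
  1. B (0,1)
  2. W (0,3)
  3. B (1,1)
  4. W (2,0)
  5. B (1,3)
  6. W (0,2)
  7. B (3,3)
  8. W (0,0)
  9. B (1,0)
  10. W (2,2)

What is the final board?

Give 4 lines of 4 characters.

Move 1: B@(0,1) -> caps B=0 W=0
Move 2: W@(0,3) -> caps B=0 W=0
Move 3: B@(1,1) -> caps B=0 W=0
Move 4: W@(2,0) -> caps B=0 W=0
Move 5: B@(1,3) -> caps B=0 W=0
Move 6: W@(0,2) -> caps B=0 W=0
Move 7: B@(3,3) -> caps B=0 W=0
Move 8: W@(0,0) -> caps B=0 W=0
Move 9: B@(1,0) -> caps B=1 W=0
Move 10: W@(2,2) -> caps B=1 W=0

Answer: .BWW
BB.B
W.W.
...B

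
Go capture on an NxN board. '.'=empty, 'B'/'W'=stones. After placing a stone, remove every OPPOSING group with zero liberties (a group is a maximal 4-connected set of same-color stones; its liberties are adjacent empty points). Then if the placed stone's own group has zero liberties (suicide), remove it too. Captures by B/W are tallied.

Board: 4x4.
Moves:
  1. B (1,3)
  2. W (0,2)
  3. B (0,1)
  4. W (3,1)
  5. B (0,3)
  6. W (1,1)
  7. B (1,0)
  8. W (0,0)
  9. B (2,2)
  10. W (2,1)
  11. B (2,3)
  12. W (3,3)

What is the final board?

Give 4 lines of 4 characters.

Answer: W.WB
BW.B
.WBB
.W.W

Derivation:
Move 1: B@(1,3) -> caps B=0 W=0
Move 2: W@(0,2) -> caps B=0 W=0
Move 3: B@(0,1) -> caps B=0 W=0
Move 4: W@(3,1) -> caps B=0 W=0
Move 5: B@(0,3) -> caps B=0 W=0
Move 6: W@(1,1) -> caps B=0 W=0
Move 7: B@(1,0) -> caps B=0 W=0
Move 8: W@(0,0) -> caps B=0 W=1
Move 9: B@(2,2) -> caps B=0 W=1
Move 10: W@(2,1) -> caps B=0 W=1
Move 11: B@(2,3) -> caps B=0 W=1
Move 12: W@(3,3) -> caps B=0 W=1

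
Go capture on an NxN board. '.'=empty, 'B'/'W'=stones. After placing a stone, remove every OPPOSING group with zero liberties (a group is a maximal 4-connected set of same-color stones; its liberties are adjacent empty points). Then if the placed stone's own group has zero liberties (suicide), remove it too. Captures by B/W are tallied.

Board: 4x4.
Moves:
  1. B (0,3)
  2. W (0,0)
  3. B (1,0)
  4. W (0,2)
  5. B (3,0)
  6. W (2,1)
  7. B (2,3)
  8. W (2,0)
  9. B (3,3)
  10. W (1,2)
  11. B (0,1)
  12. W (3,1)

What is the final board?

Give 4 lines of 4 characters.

Answer: .BWB
B.W.
WW.B
.W.B

Derivation:
Move 1: B@(0,3) -> caps B=0 W=0
Move 2: W@(0,0) -> caps B=0 W=0
Move 3: B@(1,0) -> caps B=0 W=0
Move 4: W@(0,2) -> caps B=0 W=0
Move 5: B@(3,0) -> caps B=0 W=0
Move 6: W@(2,1) -> caps B=0 W=0
Move 7: B@(2,3) -> caps B=0 W=0
Move 8: W@(2,0) -> caps B=0 W=0
Move 9: B@(3,3) -> caps B=0 W=0
Move 10: W@(1,2) -> caps B=0 W=0
Move 11: B@(0,1) -> caps B=1 W=0
Move 12: W@(3,1) -> caps B=1 W=1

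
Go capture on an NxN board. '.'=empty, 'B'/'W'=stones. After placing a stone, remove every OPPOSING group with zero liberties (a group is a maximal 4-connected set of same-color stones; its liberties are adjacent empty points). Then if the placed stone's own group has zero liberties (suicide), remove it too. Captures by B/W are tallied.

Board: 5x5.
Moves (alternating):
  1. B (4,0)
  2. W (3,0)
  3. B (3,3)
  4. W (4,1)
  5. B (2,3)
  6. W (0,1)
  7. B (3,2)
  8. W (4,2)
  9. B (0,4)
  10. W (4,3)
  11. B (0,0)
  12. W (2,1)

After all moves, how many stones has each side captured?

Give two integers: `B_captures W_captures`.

Move 1: B@(4,0) -> caps B=0 W=0
Move 2: W@(3,0) -> caps B=0 W=0
Move 3: B@(3,3) -> caps B=0 W=0
Move 4: W@(4,1) -> caps B=0 W=1
Move 5: B@(2,3) -> caps B=0 W=1
Move 6: W@(0,1) -> caps B=0 W=1
Move 7: B@(3,2) -> caps B=0 W=1
Move 8: W@(4,2) -> caps B=0 W=1
Move 9: B@(0,4) -> caps B=0 W=1
Move 10: W@(4,3) -> caps B=0 W=1
Move 11: B@(0,0) -> caps B=0 W=1
Move 12: W@(2,1) -> caps B=0 W=1

Answer: 0 1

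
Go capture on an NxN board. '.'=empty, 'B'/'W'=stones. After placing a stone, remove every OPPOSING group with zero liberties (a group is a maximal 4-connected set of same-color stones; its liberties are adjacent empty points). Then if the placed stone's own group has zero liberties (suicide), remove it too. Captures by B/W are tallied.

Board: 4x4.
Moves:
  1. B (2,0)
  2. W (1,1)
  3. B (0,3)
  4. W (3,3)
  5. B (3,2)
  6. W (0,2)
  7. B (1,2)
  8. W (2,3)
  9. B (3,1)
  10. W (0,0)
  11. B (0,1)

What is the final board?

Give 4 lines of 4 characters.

Move 1: B@(2,0) -> caps B=0 W=0
Move 2: W@(1,1) -> caps B=0 W=0
Move 3: B@(0,3) -> caps B=0 W=0
Move 4: W@(3,3) -> caps B=0 W=0
Move 5: B@(3,2) -> caps B=0 W=0
Move 6: W@(0,2) -> caps B=0 W=0
Move 7: B@(1,2) -> caps B=0 W=0
Move 8: W@(2,3) -> caps B=0 W=0
Move 9: B@(3,1) -> caps B=0 W=0
Move 10: W@(0,0) -> caps B=0 W=0
Move 11: B@(0,1) -> caps B=1 W=0

Answer: WB.B
.WB.
B..W
.BBW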